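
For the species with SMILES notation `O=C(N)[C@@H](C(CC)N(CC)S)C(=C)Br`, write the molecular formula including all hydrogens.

C9H17BrN2OS

Heavy atoms from the SMILES: 1 Br, 9 C, 2 N, 1 O, 1 S.
Implicit hydrogens by atom environment:
  3 × C: 2 H each → 6
  2 × C: 3 H each → 6
  2 × C: 1 H each → 2
  2 × C: no H
  1 × Br: no H
  1 × N: 2 H
  1 × N: no H
  1 × O: no H
  1 × S: 1 H
  Total hydrogens = 17.
Molecular formula: C9H17BrN2OS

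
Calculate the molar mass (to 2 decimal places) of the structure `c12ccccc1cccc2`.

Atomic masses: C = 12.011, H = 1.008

Molecular formula: C10H8.
M = 10×12.011 + 8×1.008 = 128.17 g/mol.

128.17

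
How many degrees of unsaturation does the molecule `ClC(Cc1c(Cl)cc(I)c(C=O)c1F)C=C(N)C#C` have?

8

Molecular formula from the SMILES: C13H9Cl2FINO.
DoU = (2C + 2 + N − H − X)/2 = (2·13 + 2 + 1 − 9 − 4)/2 = 16/2 = 8.
(Structurally: 1 ring(s) + 7 π bond(s) = 8.)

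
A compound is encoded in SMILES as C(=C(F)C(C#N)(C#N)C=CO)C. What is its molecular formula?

C8H7FN2O

Heavy atoms from the SMILES: 8 C, 1 F, 2 N, 1 O.
Implicit hydrogens by atom environment:
  4 × C: no H
  3 × C: 1 H each → 3
  2 × N: no H
  1 × C: 3 H
  1 × F: no H
  1 × O: 1 H
  Total hydrogens = 7.
Molecular formula: C8H7FN2O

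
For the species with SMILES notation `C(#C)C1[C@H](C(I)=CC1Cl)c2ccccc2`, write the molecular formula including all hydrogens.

C13H10ClI

Heavy atoms from the SMILES: 13 C, 1 Cl, 1 I.
Implicit hydrogens by atom environment:
  5 × C: 1 H each → 5
  5 × C (aromatic): 1 H each → 5
  2 × C: no H
  1 × C (aromatic): no H
  1 × Cl: no H
  1 × I: no H
  Total hydrogens = 10.
Molecular formula: C13H10ClI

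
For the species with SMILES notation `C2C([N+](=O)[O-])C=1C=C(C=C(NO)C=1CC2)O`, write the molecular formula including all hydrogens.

C10H12N2O4

Heavy atoms from the SMILES: 10 C, 2 N, 4 O.
Implicit hydrogens by atom environment:
  4 × C (aromatic): no H
  3 × C: 2 H each → 6
  2 × C (aromatic): 1 H each → 2
  2 × O: 1 H each → 2
  1 × C: 1 H
  1 × N: 1 H
  1 × N (charge +1): no H
  1 × O: no H
  1 × O (charge -1): no H
  Total hydrogens = 12.
Molecular formula: C10H12N2O4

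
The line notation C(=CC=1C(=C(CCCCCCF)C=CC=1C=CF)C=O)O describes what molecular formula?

Heavy atoms from the SMILES: 17 C, 2 F, 2 O.
Implicit hydrogens by atom environment:
  6 × C: 2 H each → 12
  5 × C: 1 H each → 5
  4 × C (aromatic): no H
  2 × C (aromatic): 1 H each → 2
  2 × F: no H
  1 × O: 1 H
  1 × O: no H
  Total hydrogens = 20.
Molecular formula: C17H20F2O2

C17H20F2O2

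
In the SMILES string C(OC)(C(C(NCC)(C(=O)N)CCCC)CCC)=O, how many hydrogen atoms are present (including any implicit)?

Hydrogens are implicit in SMILES; fill each atom to its normal valence:
  6 × C: 2 H each → 12
  4 × C: 3 H each → 12
  3 × C: no H
  3 × O: no H
  1 × C: 1 H
  1 × N: 2 H
  1 × N: 1 H
  Total hydrogens = 28.

28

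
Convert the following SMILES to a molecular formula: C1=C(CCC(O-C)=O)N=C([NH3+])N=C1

Heavy atoms from the SMILES: 8 C, 3 N, 2 O.
Implicit hydrogens by atom environment:
  2 × C: 2 H each → 4
  2 × C (aromatic): 1 H each → 2
  2 × C (aromatic): no H
  2 × N (aromatic): no H
  2 × O: no H
  1 × C: 3 H
  1 × C: no H
  1 × N (charge +1): 3 H
  Total hydrogens = 12.
Net charge +1.
Molecular formula: C8H12N3O2+

C8H12N3O2+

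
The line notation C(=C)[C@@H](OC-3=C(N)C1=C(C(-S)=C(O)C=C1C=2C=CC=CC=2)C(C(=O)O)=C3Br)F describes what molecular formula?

Heavy atoms from the SMILES: 1 Br, 20 C, 1 F, 1 N, 4 O, 1 S.
Implicit hydrogens by atom environment:
  10 × C (aromatic): no H
  6 × C (aromatic): 1 H each → 6
  2 × C: 1 H each → 2
  2 × O: 1 H each → 2
  2 × O: no H
  1 × Br: no H
  1 × C: 2 H
  1 × C: no H
  1 × F: no H
  1 × N: 2 H
  1 × S: 1 H
  Total hydrogens = 15.
Molecular formula: C20H15BrFNO4S

C20H15BrFNO4S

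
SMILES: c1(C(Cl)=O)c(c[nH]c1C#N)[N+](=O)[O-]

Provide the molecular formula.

Heavy atoms from the SMILES: 6 C, 1 Cl, 3 N, 3 O.
Implicit hydrogens by atom environment:
  3 × C (aromatic): no H
  2 × C: no H
  2 × O: no H
  1 × C (aromatic): 1 H
  1 × Cl: no H
  1 × N (aromatic): 1 H
  1 × N (charge +1): no H
  1 × N: no H
  1 × O (charge -1): no H
  Total hydrogens = 2.
Molecular formula: C6H2ClN3O3

C6H2ClN3O3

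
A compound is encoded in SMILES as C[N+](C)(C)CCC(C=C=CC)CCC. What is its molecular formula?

C13H26N+

Heavy atoms from the SMILES: 13 C, 1 N.
Implicit hydrogens by atom environment:
  5 × C: 3 H each → 15
  4 × C: 2 H each → 8
  3 × C: 1 H each → 3
  1 × C: no H
  1 × N (charge +1): no H
  Total hydrogens = 26.
Net charge +1.
Molecular formula: C13H26N+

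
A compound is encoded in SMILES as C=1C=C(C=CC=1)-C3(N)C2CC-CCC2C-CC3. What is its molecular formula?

C16H23N

Heavy atoms from the SMILES: 16 C, 1 N.
Implicit hydrogens by atom environment:
  7 × C: 2 H each → 14
  5 × C (aromatic): 1 H each → 5
  2 × C: 1 H each → 2
  1 × C: no H
  1 × C (aromatic): no H
  1 × N: 2 H
  Total hydrogens = 23.
Molecular formula: C16H23N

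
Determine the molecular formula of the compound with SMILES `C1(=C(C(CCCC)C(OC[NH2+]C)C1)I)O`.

Heavy atoms from the SMILES: 11 C, 1 I, 1 N, 2 O.
Implicit hydrogens by atom environment:
  5 × C: 2 H each → 10
  2 × C: 3 H each → 6
  2 × C: 1 H each → 2
  2 × C: no H
  1 × I: no H
  1 × N (charge +1): 2 H
  1 × O: 1 H
  1 × O: no H
  Total hydrogens = 21.
Net charge +1.
Molecular formula: C11H21INO2+

C11H21INO2+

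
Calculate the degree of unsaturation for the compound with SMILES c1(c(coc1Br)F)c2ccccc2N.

Molecular formula from the SMILES: C10H7BrFNO.
DoU = (2C + 2 + N − H − X)/2 = (2·10 + 2 + 1 − 7 − 2)/2 = 14/2 = 7.
(Structurally: 2 ring(s) + 5 π bond(s) = 7.)

7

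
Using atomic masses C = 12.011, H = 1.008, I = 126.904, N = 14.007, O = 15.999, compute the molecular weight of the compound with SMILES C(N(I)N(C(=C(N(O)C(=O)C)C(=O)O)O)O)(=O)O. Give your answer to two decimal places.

377.05

Molecular formula: C6H8IN3O8.
M = 6×12.011 + 8×1.008 + 1×126.904 + 3×14.007 + 8×15.999 = 377.05 g/mol.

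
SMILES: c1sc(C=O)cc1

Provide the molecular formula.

C5H4OS

Heavy atoms from the SMILES: 5 C, 1 O, 1 S.
Implicit hydrogens by atom environment:
  3 × C (aromatic): 1 H each → 3
  1 × C: 1 H
  1 × C (aromatic): no H
  1 × O: no H
  1 × S (aromatic): no H
  Total hydrogens = 4.
Molecular formula: C5H4OS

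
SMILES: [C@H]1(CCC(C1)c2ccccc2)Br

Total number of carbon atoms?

11

The symbol for carbon appears 11 times in the SMILES. Lowercase c denotes aromatic carbon and counts toward C.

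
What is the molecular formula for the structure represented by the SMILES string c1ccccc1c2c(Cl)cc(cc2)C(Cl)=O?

Heavy atoms from the SMILES: 13 C, 2 Cl, 1 O.
Implicit hydrogens by atom environment:
  8 × C (aromatic): 1 H each → 8
  4 × C (aromatic): no H
  2 × Cl: no H
  1 × C: no H
  1 × O: no H
  Total hydrogens = 8.
Molecular formula: C13H8Cl2O

C13H8Cl2O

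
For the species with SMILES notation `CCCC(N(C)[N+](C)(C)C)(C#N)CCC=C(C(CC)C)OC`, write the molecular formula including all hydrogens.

Heavy atoms from the SMILES: 18 C, 3 N, 1 O.
Implicit hydrogens by atom environment:
  8 × C: 3 H each → 24
  5 × C: 2 H each → 10
  3 × C: no H
  2 × C: 1 H each → 2
  2 × N: no H
  1 × N (charge +1): no H
  1 × O: no H
  Total hydrogens = 36.
Net charge +1.
Molecular formula: C18H36N3O+

C18H36N3O+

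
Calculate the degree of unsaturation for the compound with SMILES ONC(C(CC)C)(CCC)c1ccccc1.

4

Molecular formula from the SMILES: C14H23NO.
DoU = (2C + 2 + N − H − X)/2 = (2·14 + 2 + 1 − 23 − 0)/2 = 8/2 = 4.
(Structurally: 1 ring(s) + 3 π bond(s) = 4.)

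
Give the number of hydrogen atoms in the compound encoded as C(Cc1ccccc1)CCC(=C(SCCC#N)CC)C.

25

Hydrogens are implicit in SMILES; fill each atom to its normal valence:
  7 × C: 2 H each → 14
  5 × C (aromatic): 1 H each → 5
  3 × C: no H
  2 × C: 3 H each → 6
  1 × C (aromatic): no H
  1 × N: no H
  1 × S: no H
  Total hydrogens = 25.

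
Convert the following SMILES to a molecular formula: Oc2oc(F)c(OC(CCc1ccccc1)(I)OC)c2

C14H14FIO4

Heavy atoms from the SMILES: 14 C, 1 F, 1 I, 4 O.
Implicit hydrogens by atom environment:
  6 × C (aromatic): 1 H each → 6
  4 × C (aromatic): no H
  2 × C: 2 H each → 4
  2 × O: no H
  1 × C: 3 H
  1 × C: no H
  1 × F: no H
  1 × I: no H
  1 × O: 1 H
  1 × O (aromatic): no H
  Total hydrogens = 14.
Molecular formula: C14H14FIO4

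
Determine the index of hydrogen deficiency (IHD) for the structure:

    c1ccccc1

4

Molecular formula from the SMILES: C6H6.
DoU = (2C + 2 + N − H − X)/2 = (2·6 + 2 + 0 − 6 − 0)/2 = 8/2 = 4.
(Structurally: 1 ring(s) + 3 π bond(s) = 4.)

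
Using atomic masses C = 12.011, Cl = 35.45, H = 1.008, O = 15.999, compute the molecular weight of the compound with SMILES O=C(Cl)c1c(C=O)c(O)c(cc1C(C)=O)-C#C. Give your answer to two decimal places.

250.63

Molecular formula: C12H7ClO4.
M = 12×12.011 + 1×35.45 + 7×1.008 + 4×15.999 = 250.63 g/mol.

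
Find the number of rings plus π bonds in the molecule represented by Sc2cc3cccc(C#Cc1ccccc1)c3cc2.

Molecular formula from the SMILES: C18H12S.
DoU = (2C + 2 + N − H − X)/2 = (2·18 + 2 + 0 − 12 − 0)/2 = 26/2 = 13.
(Structurally: 3 ring(s) + 10 π bond(s) = 13.)

13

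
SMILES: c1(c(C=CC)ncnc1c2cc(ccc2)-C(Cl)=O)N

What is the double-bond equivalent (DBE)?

Molecular formula from the SMILES: C14H12ClN3O.
DoU = (2C + 2 + N − H − X)/2 = (2·14 + 2 + 3 − 12 − 1)/2 = 20/2 = 10.
(Structurally: 2 ring(s) + 8 π bond(s) = 10.)

10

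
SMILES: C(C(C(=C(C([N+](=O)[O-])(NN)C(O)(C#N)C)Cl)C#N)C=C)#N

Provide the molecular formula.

C11H11ClN6O3

Heavy atoms from the SMILES: 11 C, 1 Cl, 6 N, 3 O.
Implicit hydrogens by atom environment:
  7 × C: no H
  3 × N: no H
  2 × C: 1 H each → 2
  1 × C: 3 H
  1 × C: 2 H
  1 × Cl: no H
  1 × N: 2 H
  1 × N: 1 H
  1 × N (charge +1): no H
  1 × O: 1 H
  1 × O: no H
  1 × O (charge -1): no H
  Total hydrogens = 11.
Molecular formula: C11H11ClN6O3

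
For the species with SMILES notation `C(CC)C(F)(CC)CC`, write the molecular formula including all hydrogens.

Heavy atoms from the SMILES: 8 C, 1 F.
Implicit hydrogens by atom environment:
  4 × C: 2 H each → 8
  3 × C: 3 H each → 9
  1 × C: no H
  1 × F: no H
  Total hydrogens = 17.
Molecular formula: C8H17F

C8H17F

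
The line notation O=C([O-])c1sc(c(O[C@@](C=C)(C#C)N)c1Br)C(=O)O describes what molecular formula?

C11H7BrNO5S-

Heavy atoms from the SMILES: 1 Br, 11 C, 1 N, 5 O, 1 S.
Implicit hydrogens by atom environment:
  4 × C (aromatic): no H
  4 × C: no H
  3 × O: no H
  2 × C: 1 H each → 2
  1 × Br: no H
  1 × C: 2 H
  1 × N: 2 H
  1 × O: 1 H
  1 × O (charge -1): no H
  1 × S (aromatic): no H
  Total hydrogens = 7.
Net charge -1.
Molecular formula: C11H7BrNO5S-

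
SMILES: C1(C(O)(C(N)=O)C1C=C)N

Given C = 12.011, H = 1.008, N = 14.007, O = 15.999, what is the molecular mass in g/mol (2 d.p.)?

142.16

Molecular formula: C6H10N2O2.
M = 6×12.011 + 10×1.008 + 2×14.007 + 2×15.999 = 142.16 g/mol.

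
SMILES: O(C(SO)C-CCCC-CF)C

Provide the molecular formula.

C8H17FO2S

Heavy atoms from the SMILES: 8 C, 1 F, 2 O, 1 S.
Implicit hydrogens by atom environment:
  6 × C: 2 H each → 12
  1 × C: 3 H
  1 × C: 1 H
  1 × F: no H
  1 × O: 1 H
  1 × O: no H
  1 × S: no H
  Total hydrogens = 17.
Molecular formula: C8H17FO2S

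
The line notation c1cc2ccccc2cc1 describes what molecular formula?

Heavy atoms from the SMILES: 10 C.
Implicit hydrogens by atom environment:
  8 × C (aromatic): 1 H each → 8
  2 × C (aromatic): no H
  Total hydrogens = 8.
Molecular formula: C10H8

C10H8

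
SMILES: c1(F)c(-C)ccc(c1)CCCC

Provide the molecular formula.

C11H15F

Heavy atoms from the SMILES: 11 C, 1 F.
Implicit hydrogens by atom environment:
  3 × C: 2 H each → 6
  3 × C (aromatic): 1 H each → 3
  3 × C (aromatic): no H
  2 × C: 3 H each → 6
  1 × F: no H
  Total hydrogens = 15.
Molecular formula: C11H15F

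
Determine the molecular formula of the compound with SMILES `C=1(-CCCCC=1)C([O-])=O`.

C7H9O2-

Heavy atoms from the SMILES: 7 C, 2 O.
Implicit hydrogens by atom environment:
  4 × C: 2 H each → 8
  2 × C: no H
  1 × C: 1 H
  1 × O: no H
  1 × O (charge -1): no H
  Total hydrogens = 9.
Net charge -1.
Molecular formula: C7H9O2-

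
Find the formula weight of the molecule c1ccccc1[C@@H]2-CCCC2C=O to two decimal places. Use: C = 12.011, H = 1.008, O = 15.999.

174.24

Molecular formula: C12H14O.
M = 12×12.011 + 14×1.008 + 1×15.999 = 174.24 g/mol.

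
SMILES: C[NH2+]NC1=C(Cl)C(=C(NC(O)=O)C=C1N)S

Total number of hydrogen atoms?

12

Hydrogens are implicit in SMILES; fill each atom to its normal valence:
  5 × C (aromatic): no H
  2 × N: 1 H each → 2
  1 × C: 3 H
  1 × C (aromatic): 1 H
  1 × C: no H
  1 × Cl: no H
  1 × N: 2 H
  1 × N (charge +1): 2 H
  1 × O: 1 H
  1 × O: no H
  1 × S: 1 H
  Total hydrogens = 12.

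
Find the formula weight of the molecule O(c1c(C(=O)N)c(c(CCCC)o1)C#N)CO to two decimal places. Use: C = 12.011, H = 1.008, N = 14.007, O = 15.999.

238.24

Molecular formula: C11H14N2O4.
M = 11×12.011 + 14×1.008 + 2×14.007 + 4×15.999 = 238.24 g/mol.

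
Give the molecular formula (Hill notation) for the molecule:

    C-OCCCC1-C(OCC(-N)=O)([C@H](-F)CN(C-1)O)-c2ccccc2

Heavy atoms from the SMILES: 17 C, 1 F, 2 N, 4 O.
Implicit hydrogens by atom environment:
  6 × C: 2 H each → 12
  5 × C (aromatic): 1 H each → 5
  3 × O: no H
  2 × C: 1 H each → 2
  2 × C: no H
  1 × C: 3 H
  1 × C (aromatic): no H
  1 × F: no H
  1 × N: 2 H
  1 × N: no H
  1 × O: 1 H
  Total hydrogens = 25.
Molecular formula: C17H25FN2O4

C17H25FN2O4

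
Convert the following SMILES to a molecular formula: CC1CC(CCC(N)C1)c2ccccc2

Heavy atoms from the SMILES: 14 C, 1 N.
Implicit hydrogens by atom environment:
  5 × C (aromatic): 1 H each → 5
  4 × C: 2 H each → 8
  3 × C: 1 H each → 3
  1 × C: 3 H
  1 × C (aromatic): no H
  1 × N: 2 H
  Total hydrogens = 21.
Molecular formula: C14H21N

C14H21N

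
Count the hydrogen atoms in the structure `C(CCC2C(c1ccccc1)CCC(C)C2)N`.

25

Hydrogens are implicit in SMILES; fill each atom to its normal valence:
  6 × C: 2 H each → 12
  5 × C (aromatic): 1 H each → 5
  3 × C: 1 H each → 3
  1 × C: 3 H
  1 × C (aromatic): no H
  1 × N: 2 H
  Total hydrogens = 25.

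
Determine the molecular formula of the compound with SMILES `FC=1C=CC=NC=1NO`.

C5H5FN2O

Heavy atoms from the SMILES: 5 C, 1 F, 2 N, 1 O.
Implicit hydrogens by atom environment:
  3 × C (aromatic): 1 H each → 3
  2 × C (aromatic): no H
  1 × F: no H
  1 × N: 1 H
  1 × N (aromatic): no H
  1 × O: 1 H
  Total hydrogens = 5.
Molecular formula: C5H5FN2O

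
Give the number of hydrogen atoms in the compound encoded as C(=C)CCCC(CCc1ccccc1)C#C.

20

Hydrogens are implicit in SMILES; fill each atom to its normal valence:
  6 × C: 2 H each → 12
  5 × C (aromatic): 1 H each → 5
  3 × C: 1 H each → 3
  1 × C (aromatic): no H
  1 × C: no H
  Total hydrogens = 20.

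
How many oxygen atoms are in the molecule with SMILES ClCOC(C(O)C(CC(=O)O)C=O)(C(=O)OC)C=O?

The symbol for oxygen appears 8 times in the SMILES.

8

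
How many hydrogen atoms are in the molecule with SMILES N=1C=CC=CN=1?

4

Hydrogens are implicit in SMILES; fill each atom to its normal valence:
  4 × C (aromatic): 1 H each → 4
  2 × N (aromatic): no H
  Total hydrogens = 4.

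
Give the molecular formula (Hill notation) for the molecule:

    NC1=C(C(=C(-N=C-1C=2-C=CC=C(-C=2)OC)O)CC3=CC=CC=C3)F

C19H17FN2O2

Heavy atoms from the SMILES: 19 C, 1 F, 2 N, 2 O.
Implicit hydrogens by atom environment:
  9 × C (aromatic): 1 H each → 9
  8 × C (aromatic): no H
  1 × C: 3 H
  1 × C: 2 H
  1 × F: no H
  1 × N: 2 H
  1 × N (aromatic): no H
  1 × O: 1 H
  1 × O: no H
  Total hydrogens = 17.
Molecular formula: C19H17FN2O2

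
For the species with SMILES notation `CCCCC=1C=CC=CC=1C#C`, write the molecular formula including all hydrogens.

C12H14

Heavy atoms from the SMILES: 12 C.
Implicit hydrogens by atom environment:
  4 × C (aromatic): 1 H each → 4
  3 × C: 2 H each → 6
  2 × C (aromatic): no H
  1 × C: 3 H
  1 × C: 1 H
  1 × C: no H
  Total hydrogens = 14.
Molecular formula: C12H14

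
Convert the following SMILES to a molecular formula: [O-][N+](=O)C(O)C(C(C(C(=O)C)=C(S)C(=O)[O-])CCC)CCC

Heavy atoms from the SMILES: 14 C, 1 N, 6 O, 1 S.
Implicit hydrogens by atom environment:
  4 × C: 2 H each → 8
  4 × C: no H
  3 × C: 3 H each → 9
  3 × C: 1 H each → 3
  3 × O: no H
  2 × O (charge -1): no H
  1 × N (charge +1): no H
  1 × O: 1 H
  1 × S: 1 H
  Total hydrogens = 22.
Net charge -1.
Molecular formula: C14H22NO6S-

C14H22NO6S-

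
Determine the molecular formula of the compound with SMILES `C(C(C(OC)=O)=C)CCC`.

Heavy atoms from the SMILES: 8 C, 2 O.
Implicit hydrogens by atom environment:
  4 × C: 2 H each → 8
  2 × C: 3 H each → 6
  2 × C: no H
  2 × O: no H
  Total hydrogens = 14.
Molecular formula: C8H14O2

C8H14O2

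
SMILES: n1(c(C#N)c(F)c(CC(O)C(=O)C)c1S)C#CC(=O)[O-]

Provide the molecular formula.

Heavy atoms from the SMILES: 12 C, 1 F, 2 N, 4 O, 1 S.
Implicit hydrogens by atom environment:
  5 × C: no H
  4 × C (aromatic): no H
  2 × O: no H
  1 × C: 3 H
  1 × C: 2 H
  1 × C: 1 H
  1 × F: no H
  1 × N (aromatic): no H
  1 × N: no H
  1 × O: 1 H
  1 × O (charge -1): no H
  1 × S: 1 H
  Total hydrogens = 8.
Net charge -1.
Molecular formula: C12H8FN2O4S-

C12H8FN2O4S-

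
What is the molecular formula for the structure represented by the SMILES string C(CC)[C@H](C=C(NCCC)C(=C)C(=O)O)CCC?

C15H27NO2

Heavy atoms from the SMILES: 15 C, 1 N, 2 O.
Implicit hydrogens by atom environment:
  7 × C: 2 H each → 14
  3 × C: 3 H each → 9
  3 × C: no H
  2 × C: 1 H each → 2
  1 × N: 1 H
  1 × O: 1 H
  1 × O: no H
  Total hydrogens = 27.
Molecular formula: C15H27NO2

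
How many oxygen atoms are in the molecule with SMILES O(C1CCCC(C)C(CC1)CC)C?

The symbol for oxygen appears 1 time in the SMILES.

1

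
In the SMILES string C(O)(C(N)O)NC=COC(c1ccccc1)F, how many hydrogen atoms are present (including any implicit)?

15

Hydrogens are implicit in SMILES; fill each atom to its normal valence:
  5 × C: 1 H each → 5
  5 × C (aromatic): 1 H each → 5
  2 × O: 1 H each → 2
  1 × C (aromatic): no H
  1 × F: no H
  1 × N: 2 H
  1 × N: 1 H
  1 × O: no H
  Total hydrogens = 15.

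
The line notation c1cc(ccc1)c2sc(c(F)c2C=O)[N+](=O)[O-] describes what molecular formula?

Heavy atoms from the SMILES: 11 C, 1 F, 1 N, 3 O, 1 S.
Implicit hydrogens by atom environment:
  5 × C (aromatic): 1 H each → 5
  5 × C (aromatic): no H
  2 × O: no H
  1 × C: 1 H
  1 × F: no H
  1 × N (charge +1): no H
  1 × O (charge -1): no H
  1 × S (aromatic): no H
  Total hydrogens = 6.
Molecular formula: C11H6FNO3S

C11H6FNO3S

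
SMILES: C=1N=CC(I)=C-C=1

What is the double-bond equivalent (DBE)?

4

Molecular formula from the SMILES: C5H4IN.
DoU = (2C + 2 + N − H − X)/2 = (2·5 + 2 + 1 − 4 − 1)/2 = 8/2 = 4.
(Structurally: 1 ring(s) + 3 π bond(s) = 4.)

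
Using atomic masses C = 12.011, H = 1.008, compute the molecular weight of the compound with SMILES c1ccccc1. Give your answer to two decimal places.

Molecular formula: C6H6.
M = 6×12.011 + 6×1.008 = 78.11 g/mol.

78.11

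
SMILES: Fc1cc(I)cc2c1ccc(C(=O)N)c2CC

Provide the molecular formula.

C13H11FINO

Heavy atoms from the SMILES: 13 C, 1 F, 1 I, 1 N, 1 O.
Implicit hydrogens by atom environment:
  6 × C (aromatic): no H
  4 × C (aromatic): 1 H each → 4
  1 × C: 3 H
  1 × C: 2 H
  1 × C: no H
  1 × F: no H
  1 × I: no H
  1 × N: 2 H
  1 × O: no H
  Total hydrogens = 11.
Molecular formula: C13H11FINO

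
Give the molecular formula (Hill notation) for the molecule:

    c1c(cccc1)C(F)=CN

Heavy atoms from the SMILES: 8 C, 1 F, 1 N.
Implicit hydrogens by atom environment:
  5 × C (aromatic): 1 H each → 5
  1 × C: 1 H
  1 × C: no H
  1 × C (aromatic): no H
  1 × F: no H
  1 × N: 2 H
  Total hydrogens = 8.
Molecular formula: C8H8FN

C8H8FN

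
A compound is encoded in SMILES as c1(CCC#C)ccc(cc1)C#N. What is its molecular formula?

Heavy atoms from the SMILES: 11 C, 1 N.
Implicit hydrogens by atom environment:
  4 × C (aromatic): 1 H each → 4
  2 × C: 2 H each → 4
  2 × C (aromatic): no H
  2 × C: no H
  1 × C: 1 H
  1 × N: no H
  Total hydrogens = 9.
Molecular formula: C11H9N

C11H9N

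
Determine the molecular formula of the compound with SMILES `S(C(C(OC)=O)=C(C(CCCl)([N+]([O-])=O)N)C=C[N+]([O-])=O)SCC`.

C11H16ClN3O6S2

Heavy atoms from the SMILES: 11 C, 1 Cl, 3 N, 6 O, 2 S.
Implicit hydrogens by atom environment:
  4 × C: no H
  4 × O: no H
  3 × C: 2 H each → 6
  2 × C: 3 H each → 6
  2 × C: 1 H each → 2
  2 × N (charge +1): no H
  2 × O (charge -1): no H
  2 × S: no H
  1 × Cl: no H
  1 × N: 2 H
  Total hydrogens = 16.
Molecular formula: C11H16ClN3O6S2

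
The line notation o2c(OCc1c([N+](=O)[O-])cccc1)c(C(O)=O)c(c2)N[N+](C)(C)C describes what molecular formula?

C15H18N3O6+

Heavy atoms from the SMILES: 15 C, 3 N, 6 O.
Implicit hydrogens by atom environment:
  5 × C (aromatic): 1 H each → 5
  5 × C (aromatic): no H
  3 × C: 3 H each → 9
  3 × O: no H
  2 × N (charge +1): no H
  1 × C: 2 H
  1 × C: no H
  1 × N: 1 H
  1 × O: 1 H
  1 × O (aromatic): no H
  1 × O (charge -1): no H
  Total hydrogens = 18.
Net charge +1.
Molecular formula: C15H18N3O6+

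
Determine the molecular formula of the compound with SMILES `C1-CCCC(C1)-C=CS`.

C8H14S

Heavy atoms from the SMILES: 8 C, 1 S.
Implicit hydrogens by atom environment:
  5 × C: 2 H each → 10
  3 × C: 1 H each → 3
  1 × S: 1 H
  Total hydrogens = 14.
Molecular formula: C8H14S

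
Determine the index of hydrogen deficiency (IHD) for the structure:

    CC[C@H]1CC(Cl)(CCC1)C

Molecular formula from the SMILES: C9H17Cl.
DoU = (2C + 2 + N − H − X)/2 = (2·9 + 2 + 0 − 17 − 1)/2 = 2/2 = 1.
(Structurally: 1 ring(s) + 0 π bond(s) = 1.)

1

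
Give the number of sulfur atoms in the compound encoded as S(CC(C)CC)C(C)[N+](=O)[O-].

1

The symbol for sulfur appears 1 time in the SMILES.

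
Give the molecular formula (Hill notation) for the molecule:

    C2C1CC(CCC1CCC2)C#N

Heavy atoms from the SMILES: 11 C, 1 N.
Implicit hydrogens by atom environment:
  7 × C: 2 H each → 14
  3 × C: 1 H each → 3
  1 × C: no H
  1 × N: no H
  Total hydrogens = 17.
Molecular formula: C11H17N

C11H17N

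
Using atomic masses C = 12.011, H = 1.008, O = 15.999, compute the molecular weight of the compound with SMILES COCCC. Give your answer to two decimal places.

74.12

Molecular formula: C4H10O.
M = 4×12.011 + 10×1.008 + 1×15.999 = 74.12 g/mol.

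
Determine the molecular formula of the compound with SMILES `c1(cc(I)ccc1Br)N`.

Heavy atoms from the SMILES: 1 Br, 6 C, 1 I, 1 N.
Implicit hydrogens by atom environment:
  3 × C (aromatic): 1 H each → 3
  3 × C (aromatic): no H
  1 × Br: no H
  1 × I: no H
  1 × N: 2 H
  Total hydrogens = 5.
Molecular formula: C6H5BrIN

C6H5BrIN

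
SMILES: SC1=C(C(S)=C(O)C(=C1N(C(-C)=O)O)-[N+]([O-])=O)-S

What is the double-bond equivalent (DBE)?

Molecular formula from the SMILES: C8H8N2O5S3.
DoU = (2C + 2 + N − H − X)/2 = (2·8 + 2 + 2 − 8 − 0)/2 = 12/2 = 6.
(Structurally: 1 ring(s) + 5 π bond(s) = 6.)

6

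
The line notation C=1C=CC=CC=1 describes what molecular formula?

Heavy atoms from the SMILES: 6 C.
Implicit hydrogens by atom environment:
  6 × C (aromatic): 1 H each → 6
  Total hydrogens = 6.
Molecular formula: C6H6

C6H6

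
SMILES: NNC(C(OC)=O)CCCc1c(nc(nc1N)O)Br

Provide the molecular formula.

Heavy atoms from the SMILES: 1 Br, 10 C, 5 N, 3 O.
Implicit hydrogens by atom environment:
  4 × C (aromatic): no H
  3 × C: 2 H each → 6
  2 × N: 2 H each → 4
  2 × N (aromatic): no H
  2 × O: no H
  1 × Br: no H
  1 × C: 3 H
  1 × C: 1 H
  1 × C: no H
  1 × N: 1 H
  1 × O: 1 H
  Total hydrogens = 16.
Molecular formula: C10H16BrN5O3

C10H16BrN5O3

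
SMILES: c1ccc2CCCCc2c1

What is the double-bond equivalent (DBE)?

5

Molecular formula from the SMILES: C10H12.
DoU = (2C + 2 + N − H − X)/2 = (2·10 + 2 + 0 − 12 − 0)/2 = 10/2 = 5.
(Structurally: 2 ring(s) + 3 π bond(s) = 5.)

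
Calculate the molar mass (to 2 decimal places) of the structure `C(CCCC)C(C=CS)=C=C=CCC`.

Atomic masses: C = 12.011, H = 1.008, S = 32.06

Molecular formula: C13H20S.
M = 13×12.011 + 20×1.008 + 1×32.06 = 208.36 g/mol.

208.36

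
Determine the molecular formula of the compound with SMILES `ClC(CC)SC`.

Heavy atoms from the SMILES: 4 C, 1 Cl, 1 S.
Implicit hydrogens by atom environment:
  2 × C: 3 H each → 6
  1 × C: 2 H
  1 × C: 1 H
  1 × Cl: no H
  1 × S: no H
  Total hydrogens = 9.
Molecular formula: C4H9ClS

C4H9ClS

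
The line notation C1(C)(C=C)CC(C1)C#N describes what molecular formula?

C8H11N

Heavy atoms from the SMILES: 8 C, 1 N.
Implicit hydrogens by atom environment:
  3 × C: 2 H each → 6
  2 × C: 1 H each → 2
  2 × C: no H
  1 × C: 3 H
  1 × N: no H
  Total hydrogens = 11.
Molecular formula: C8H11N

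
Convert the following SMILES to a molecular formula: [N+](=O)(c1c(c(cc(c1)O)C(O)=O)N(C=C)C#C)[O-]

Heavy atoms from the SMILES: 11 C, 2 N, 5 O.
Implicit hydrogens by atom environment:
  4 × C (aromatic): no H
  2 × C (aromatic): 1 H each → 2
  2 × C: 1 H each → 2
  2 × C: no H
  2 × O: 1 H each → 2
  2 × O: no H
  1 × C: 2 H
  1 × N (charge +1): no H
  1 × N: no H
  1 × O (charge -1): no H
  Total hydrogens = 8.
Molecular formula: C11H8N2O5

C11H8N2O5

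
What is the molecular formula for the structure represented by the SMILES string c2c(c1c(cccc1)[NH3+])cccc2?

Heavy atoms from the SMILES: 12 C, 1 N.
Implicit hydrogens by atom environment:
  9 × C (aromatic): 1 H each → 9
  3 × C (aromatic): no H
  1 × N (charge +1): 3 H
  Total hydrogens = 12.
Net charge +1.
Molecular formula: C12H12N+

C12H12N+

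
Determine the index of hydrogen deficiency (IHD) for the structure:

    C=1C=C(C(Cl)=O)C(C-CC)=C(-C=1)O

Molecular formula from the SMILES: C10H11ClO2.
DoU = (2C + 2 + N − H − X)/2 = (2·10 + 2 + 0 − 11 − 1)/2 = 10/2 = 5.
(Structurally: 1 ring(s) + 4 π bond(s) = 5.)

5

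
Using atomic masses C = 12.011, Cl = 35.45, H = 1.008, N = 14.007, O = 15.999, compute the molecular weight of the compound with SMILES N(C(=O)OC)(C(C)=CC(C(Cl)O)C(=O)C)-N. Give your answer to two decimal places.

Molecular formula: C9H15ClN2O4.
M = 9×12.011 + 1×35.45 + 15×1.008 + 2×14.007 + 4×15.999 = 250.68 g/mol.

250.68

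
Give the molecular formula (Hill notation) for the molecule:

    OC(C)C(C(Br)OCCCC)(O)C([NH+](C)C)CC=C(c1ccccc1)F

C20H32BrFNO3+

Heavy atoms from the SMILES: 1 Br, 20 C, 1 F, 1 N, 3 O.
Implicit hydrogens by atom environment:
  5 × C (aromatic): 1 H each → 5
  4 × C: 3 H each → 12
  4 × C: 2 H each → 8
  4 × C: 1 H each → 4
  2 × C: no H
  2 × O: 1 H each → 2
  1 × Br: no H
  1 × C (aromatic): no H
  1 × F: no H
  1 × N (charge +1): 1 H
  1 × O: no H
  Total hydrogens = 32.
Net charge +1.
Molecular formula: C20H32BrFNO3+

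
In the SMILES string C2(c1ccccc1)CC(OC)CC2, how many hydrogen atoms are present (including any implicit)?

16

Hydrogens are implicit in SMILES; fill each atom to its normal valence:
  5 × C (aromatic): 1 H each → 5
  3 × C: 2 H each → 6
  2 × C: 1 H each → 2
  1 × C: 3 H
  1 × C (aromatic): no H
  1 × O: no H
  Total hydrogens = 16.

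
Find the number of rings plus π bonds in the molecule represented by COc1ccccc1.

Molecular formula from the SMILES: C7H8O.
DoU = (2C + 2 + N − H − X)/2 = (2·7 + 2 + 0 − 8 − 0)/2 = 8/2 = 4.
(Structurally: 1 ring(s) + 3 π bond(s) = 4.)

4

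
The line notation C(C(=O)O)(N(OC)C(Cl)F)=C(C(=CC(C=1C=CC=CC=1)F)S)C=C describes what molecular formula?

C16H16ClF2NO3S

Heavy atoms from the SMILES: 16 C, 1 Cl, 2 F, 1 N, 3 O, 1 S.
Implicit hydrogens by atom environment:
  5 × C (aromatic): 1 H each → 5
  4 × C: 1 H each → 4
  4 × C: no H
  2 × F: no H
  2 × O: no H
  1 × C: 3 H
  1 × C: 2 H
  1 × C (aromatic): no H
  1 × Cl: no H
  1 × N: no H
  1 × O: 1 H
  1 × S: 1 H
  Total hydrogens = 16.
Molecular formula: C16H16ClF2NO3S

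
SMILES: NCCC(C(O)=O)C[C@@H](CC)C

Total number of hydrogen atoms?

19

Hydrogens are implicit in SMILES; fill each atom to its normal valence:
  4 × C: 2 H each → 8
  2 × C: 3 H each → 6
  2 × C: 1 H each → 2
  1 × C: no H
  1 × N: 2 H
  1 × O: 1 H
  1 × O: no H
  Total hydrogens = 19.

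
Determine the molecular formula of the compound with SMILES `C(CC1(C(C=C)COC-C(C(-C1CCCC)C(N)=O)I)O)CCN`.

Heavy atoms from the SMILES: 18 C, 1 I, 2 N, 3 O.
Implicit hydrogens by atom environment:
  10 × C: 2 H each → 20
  5 × C: 1 H each → 5
  2 × C: no H
  2 × N: 2 H each → 4
  2 × O: no H
  1 × C: 3 H
  1 × I: no H
  1 × O: 1 H
  Total hydrogens = 33.
Molecular formula: C18H33IN2O3

C18H33IN2O3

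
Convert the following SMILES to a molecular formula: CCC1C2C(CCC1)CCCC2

C12H22

Heavy atoms from the SMILES: 12 C.
Implicit hydrogens by atom environment:
  8 × C: 2 H each → 16
  3 × C: 1 H each → 3
  1 × C: 3 H
  Total hydrogens = 22.
Molecular formula: C12H22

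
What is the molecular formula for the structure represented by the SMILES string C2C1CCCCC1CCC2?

Heavy atoms from the SMILES: 10 C.
Implicit hydrogens by atom environment:
  8 × C: 2 H each → 16
  2 × C: 1 H each → 2
  Total hydrogens = 18.
Molecular formula: C10H18

C10H18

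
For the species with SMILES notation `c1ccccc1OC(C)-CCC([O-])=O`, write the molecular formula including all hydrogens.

C11H13O3-

Heavy atoms from the SMILES: 11 C, 3 O.
Implicit hydrogens by atom environment:
  5 × C (aromatic): 1 H each → 5
  2 × C: 2 H each → 4
  2 × O: no H
  1 × C: 3 H
  1 × C: 1 H
  1 × C: no H
  1 × C (aromatic): no H
  1 × O (charge -1): no H
  Total hydrogens = 13.
Net charge -1.
Molecular formula: C11H13O3-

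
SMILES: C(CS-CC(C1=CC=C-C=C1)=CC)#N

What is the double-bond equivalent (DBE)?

7

Molecular formula from the SMILES: C12H13NS.
DoU = (2C + 2 + N − H − X)/2 = (2·12 + 2 + 1 − 13 − 0)/2 = 14/2 = 7.
(Structurally: 1 ring(s) + 6 π bond(s) = 7.)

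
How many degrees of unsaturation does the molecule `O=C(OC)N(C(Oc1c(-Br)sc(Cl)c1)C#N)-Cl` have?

6

Molecular formula from the SMILES: C8H5BrCl2N2O3S.
DoU = (2C + 2 + N − H − X)/2 = (2·8 + 2 + 2 − 5 − 3)/2 = 12/2 = 6.
(Structurally: 1 ring(s) + 5 π bond(s) = 6.)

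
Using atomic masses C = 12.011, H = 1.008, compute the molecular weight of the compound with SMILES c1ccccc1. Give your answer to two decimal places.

78.11

Molecular formula: C6H6.
M = 6×12.011 + 6×1.008 = 78.11 g/mol.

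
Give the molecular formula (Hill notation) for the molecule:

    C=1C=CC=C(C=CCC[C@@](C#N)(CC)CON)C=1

Heavy atoms from the SMILES: 15 C, 2 N, 1 O.
Implicit hydrogens by atom environment:
  5 × C (aromatic): 1 H each → 5
  4 × C: 2 H each → 8
  2 × C: 1 H each → 2
  2 × C: no H
  1 × C: 3 H
  1 × C (aromatic): no H
  1 × N: 2 H
  1 × N: no H
  1 × O: no H
  Total hydrogens = 20.
Molecular formula: C15H20N2O

C15H20N2O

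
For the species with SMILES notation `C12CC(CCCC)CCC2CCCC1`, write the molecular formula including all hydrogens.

Heavy atoms from the SMILES: 14 C.
Implicit hydrogens by atom environment:
  10 × C: 2 H each → 20
  3 × C: 1 H each → 3
  1 × C: 3 H
  Total hydrogens = 26.
Molecular formula: C14H26

C14H26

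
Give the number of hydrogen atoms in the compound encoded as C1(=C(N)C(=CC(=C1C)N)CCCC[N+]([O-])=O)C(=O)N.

Hydrogens are implicit in SMILES; fill each atom to its normal valence:
  5 × C (aromatic): no H
  4 × C: 2 H each → 8
  3 × N: 2 H each → 6
  2 × O: no H
  1 × C: 3 H
  1 × C (aromatic): 1 H
  1 × C: no H
  1 × N (charge +1): no H
  1 × O (charge -1): no H
  Total hydrogens = 18.

18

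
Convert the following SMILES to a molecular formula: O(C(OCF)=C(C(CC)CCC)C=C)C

C12H21FO2

Heavy atoms from the SMILES: 12 C, 1 F, 2 O.
Implicit hydrogens by atom environment:
  5 × C: 2 H each → 10
  3 × C: 3 H each → 9
  2 × C: 1 H each → 2
  2 × C: no H
  2 × O: no H
  1 × F: no H
  Total hydrogens = 21.
Molecular formula: C12H21FO2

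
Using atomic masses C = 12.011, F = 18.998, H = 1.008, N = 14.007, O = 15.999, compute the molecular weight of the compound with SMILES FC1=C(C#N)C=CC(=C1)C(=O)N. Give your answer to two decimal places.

Molecular formula: C8H5FN2O.
M = 8×12.011 + 1×18.998 + 5×1.008 + 2×14.007 + 1×15.999 = 164.14 g/mol.

164.14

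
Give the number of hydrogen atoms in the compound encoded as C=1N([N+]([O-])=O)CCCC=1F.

7

Hydrogens are implicit in SMILES; fill each atom to its normal valence:
  3 × C: 2 H each → 6
  1 × C: 1 H
  1 × C: no H
  1 × F: no H
  1 × N: no H
  1 × N (charge +1): no H
  1 × O: no H
  1 × O (charge -1): no H
  Total hydrogens = 7.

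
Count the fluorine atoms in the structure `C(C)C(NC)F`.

The symbol for fluorine appears 1 time in the SMILES.

1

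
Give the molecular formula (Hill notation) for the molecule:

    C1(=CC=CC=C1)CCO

Heavy atoms from the SMILES: 8 C, 1 O.
Implicit hydrogens by atom environment:
  5 × C (aromatic): 1 H each → 5
  2 × C: 2 H each → 4
  1 × C (aromatic): no H
  1 × O: 1 H
  Total hydrogens = 10.
Molecular formula: C8H10O

C8H10O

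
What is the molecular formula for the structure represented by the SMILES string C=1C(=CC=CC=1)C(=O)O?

C7H6O2

Heavy atoms from the SMILES: 7 C, 2 O.
Implicit hydrogens by atom environment:
  5 × C (aromatic): 1 H each → 5
  1 × C (aromatic): no H
  1 × C: no H
  1 × O: 1 H
  1 × O: no H
  Total hydrogens = 6.
Molecular formula: C7H6O2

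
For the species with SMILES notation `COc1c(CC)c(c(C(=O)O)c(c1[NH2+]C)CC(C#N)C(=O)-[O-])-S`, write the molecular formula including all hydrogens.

Heavy atoms from the SMILES: 15 C, 2 N, 5 O, 1 S.
Implicit hydrogens by atom environment:
  6 × C (aromatic): no H
  3 × C: 3 H each → 9
  3 × C: no H
  3 × O: no H
  2 × C: 2 H each → 4
  1 × C: 1 H
  1 × N (charge +1): 2 H
  1 × N: no H
  1 × O: 1 H
  1 × O (charge -1): no H
  1 × S: 1 H
  Total hydrogens = 18.
Molecular formula: C15H18N2O5S

C15H18N2O5S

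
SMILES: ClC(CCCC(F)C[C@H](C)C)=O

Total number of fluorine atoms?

The symbol for fluorine appears 1 time in the SMILES.

1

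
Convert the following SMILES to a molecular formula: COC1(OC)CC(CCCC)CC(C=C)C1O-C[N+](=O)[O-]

Heavy atoms from the SMILES: 15 C, 1 N, 5 O.
Implicit hydrogens by atom environment:
  7 × C: 2 H each → 14
  4 × C: 1 H each → 4
  4 × O: no H
  3 × C: 3 H each → 9
  1 × C: no H
  1 × N (charge +1): no H
  1 × O (charge -1): no H
  Total hydrogens = 27.
Molecular formula: C15H27NO5

C15H27NO5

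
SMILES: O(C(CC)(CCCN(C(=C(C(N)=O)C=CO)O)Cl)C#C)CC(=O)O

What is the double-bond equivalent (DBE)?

6

Molecular formula from the SMILES: C15H21ClN2O6.
DoU = (2C + 2 + N − H − X)/2 = (2·15 + 2 + 2 − 21 − 1)/2 = 12/2 = 6.
(Structurally: 0 ring(s) + 6 π bond(s) = 6.)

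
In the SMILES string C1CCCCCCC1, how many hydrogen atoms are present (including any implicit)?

Hydrogens are implicit in SMILES; fill each atom to its normal valence:
  8 × C: 2 H each → 16
  Total hydrogens = 16.

16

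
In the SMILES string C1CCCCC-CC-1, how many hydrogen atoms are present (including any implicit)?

16

Hydrogens are implicit in SMILES; fill each atom to its normal valence:
  8 × C: 2 H each → 16
  Total hydrogens = 16.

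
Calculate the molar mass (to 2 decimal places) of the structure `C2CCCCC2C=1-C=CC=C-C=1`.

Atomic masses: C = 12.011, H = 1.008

Molecular formula: C12H16.
M = 12×12.011 + 16×1.008 = 160.26 g/mol.

160.26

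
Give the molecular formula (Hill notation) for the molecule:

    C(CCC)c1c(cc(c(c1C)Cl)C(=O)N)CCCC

C16H24ClNO

Heavy atoms from the SMILES: 16 C, 1 Cl, 1 N, 1 O.
Implicit hydrogens by atom environment:
  6 × C: 2 H each → 12
  5 × C (aromatic): no H
  3 × C: 3 H each → 9
  1 × C (aromatic): 1 H
  1 × C: no H
  1 × Cl: no H
  1 × N: 2 H
  1 × O: no H
  Total hydrogens = 24.
Molecular formula: C16H24ClNO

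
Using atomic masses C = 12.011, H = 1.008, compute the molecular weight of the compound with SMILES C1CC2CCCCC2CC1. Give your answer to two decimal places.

138.25

Molecular formula: C10H18.
M = 10×12.011 + 18×1.008 = 138.25 g/mol.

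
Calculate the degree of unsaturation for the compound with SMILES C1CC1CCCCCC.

1

Molecular formula from the SMILES: C9H18.
DoU = (2C + 2 + N − H − X)/2 = (2·9 + 2 + 0 − 18 − 0)/2 = 2/2 = 1.
(Structurally: 1 ring(s) + 0 π bond(s) = 1.)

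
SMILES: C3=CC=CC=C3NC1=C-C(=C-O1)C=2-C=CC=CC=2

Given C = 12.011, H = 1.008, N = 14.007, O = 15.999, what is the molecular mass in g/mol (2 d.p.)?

235.29

Molecular formula: C16H13NO.
M = 16×12.011 + 13×1.008 + 1×14.007 + 1×15.999 = 235.29 g/mol.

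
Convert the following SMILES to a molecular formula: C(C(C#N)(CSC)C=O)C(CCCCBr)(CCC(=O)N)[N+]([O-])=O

Heavy atoms from the SMILES: 1 Br, 14 C, 3 N, 4 O, 1 S.
Implicit hydrogens by atom environment:
  8 × C: 2 H each → 16
  4 × C: no H
  3 × O: no H
  1 × Br: no H
  1 × C: 3 H
  1 × C: 1 H
  1 × N: 2 H
  1 × N (charge +1): no H
  1 × N: no H
  1 × O (charge -1): no H
  1 × S: no H
  Total hydrogens = 22.
Molecular formula: C14H22BrN3O4S

C14H22BrN3O4S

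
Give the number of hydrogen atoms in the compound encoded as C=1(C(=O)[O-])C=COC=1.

3

Hydrogens are implicit in SMILES; fill each atom to its normal valence:
  3 × C (aromatic): 1 H each → 3
  1 × C (aromatic): no H
  1 × C: no H
  1 × O (aromatic): no H
  1 × O: no H
  1 × O (charge -1): no H
  Total hydrogens = 3.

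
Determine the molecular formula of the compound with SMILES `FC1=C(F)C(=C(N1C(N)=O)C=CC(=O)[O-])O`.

C8H5F2N2O4-

Heavy atoms from the SMILES: 8 C, 2 F, 2 N, 4 O.
Implicit hydrogens by atom environment:
  4 × C (aromatic): no H
  2 × C: 1 H each → 2
  2 × C: no H
  2 × F: no H
  2 × O: no H
  1 × N: 2 H
  1 × N (aromatic): no H
  1 × O: 1 H
  1 × O (charge -1): no H
  Total hydrogens = 5.
Net charge -1.
Molecular formula: C8H5F2N2O4-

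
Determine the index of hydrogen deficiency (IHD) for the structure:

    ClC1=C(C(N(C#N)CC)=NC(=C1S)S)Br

Molecular formula from the SMILES: C8H7BrClN3S2.
DoU = (2C + 2 + N − H − X)/2 = (2·8 + 2 + 3 − 7 − 2)/2 = 12/2 = 6.
(Structurally: 1 ring(s) + 5 π bond(s) = 6.)

6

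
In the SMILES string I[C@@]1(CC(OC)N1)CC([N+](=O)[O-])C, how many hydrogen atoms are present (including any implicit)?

13

Hydrogens are implicit in SMILES; fill each atom to its normal valence:
  2 × C: 3 H each → 6
  2 × C: 2 H each → 4
  2 × C: 1 H each → 2
  2 × O: no H
  1 × C: no H
  1 × I: no H
  1 × N: 1 H
  1 × N (charge +1): no H
  1 × O (charge -1): no H
  Total hydrogens = 13.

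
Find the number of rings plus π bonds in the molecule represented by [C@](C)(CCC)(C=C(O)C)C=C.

Molecular formula from the SMILES: C10H18O.
DoU = (2C + 2 + N − H − X)/2 = (2·10 + 2 + 0 − 18 − 0)/2 = 4/2 = 2.
(Structurally: 0 ring(s) + 2 π bond(s) = 2.)

2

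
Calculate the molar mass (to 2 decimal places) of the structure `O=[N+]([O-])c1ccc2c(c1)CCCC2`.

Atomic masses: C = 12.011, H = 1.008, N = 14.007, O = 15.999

177.20

Molecular formula: C10H11NO2.
M = 10×12.011 + 11×1.008 + 1×14.007 + 2×15.999 = 177.20 g/mol.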